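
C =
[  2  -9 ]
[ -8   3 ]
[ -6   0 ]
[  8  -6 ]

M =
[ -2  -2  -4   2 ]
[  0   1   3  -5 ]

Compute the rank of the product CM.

2

First compute CM:
[[ -4, -13, -35,  49],
 [ 16,  19,  41, -31],
 [ 12,  12,  24, -12],
 [-16, -22, -50,  46]]
Now row reduce the product.
R2 ← R2 + (4)·R1: [0, -33, -99, 165]
R3 ← R3 + (3)·R1: [0, -27, -81, 135]
R4 ← R4 − (4)·R1: [0, 30, 90, -150]
R3 ← R3 − (9/11)·R2: [0, 0, 0, 0]
R4 ← R4 + (10/11)·R2: [0, 0, 0, 0]
2 nonzero rows, so rank(CM) = 2.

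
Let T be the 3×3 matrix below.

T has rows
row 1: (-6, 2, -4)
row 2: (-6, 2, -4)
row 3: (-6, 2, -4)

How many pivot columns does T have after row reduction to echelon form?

Row reduce to echelon form.
R2 ← R2 − R1: [0, 0, 0]
R3 ← R3 − R1: [0, 0, 0]
Echelon form has 1 nonzero row, so rank(T) = 1.
Each nonzero row contributes one pivot column: 1 pivot columns.

1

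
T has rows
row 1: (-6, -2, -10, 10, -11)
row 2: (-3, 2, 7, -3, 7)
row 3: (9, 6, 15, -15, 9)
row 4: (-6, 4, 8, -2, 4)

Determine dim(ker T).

2

Row reduce to echelon form.
R2 ← R2 − (1/2)·R1: [0, 3, 12, -8, 25/2]
R3 ← R3 + (3/2)·R1: [0, 3, 0, 0, -15/2]
R4 ← R4 − R1: [0, 6, 18, -12, 15]
R3 ← R3 − R2: [0, 0, -12, 8, -20]
R4 ← R4 − (2)·R2: [0, 0, -6, 4, -10]
R4 ← R4 − (1/2)·R3: [0, 0, 0, 0, 0]
3 nonzero rows, so rank(T) = 3.
T has 5 columns; by rank–nullity, nullity = 5 − 3 = 2.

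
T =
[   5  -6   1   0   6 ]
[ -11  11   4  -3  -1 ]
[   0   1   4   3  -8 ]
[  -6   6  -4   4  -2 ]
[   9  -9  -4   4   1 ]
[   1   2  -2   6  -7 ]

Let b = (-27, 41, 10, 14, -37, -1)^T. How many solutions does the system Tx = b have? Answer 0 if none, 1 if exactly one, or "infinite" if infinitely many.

1

Row reduce the augmented matrix [T | b].
R2 ← R2 + (11/5)·R1: [0, -11/5, 31/5, -3, 61/5, -92/5]
R4 ← R4 + (6/5)·R1: [0, -6/5, -14/5, 4, 26/5, -92/5]
R5 ← R5 − (9/5)·R1: [0, 9/5, -29/5, 4, -49/5, 58/5]
R6 ← R6 − (1/5)·R1: [0, 16/5, -11/5, 6, -41/5, 22/5]
R3 ← R3 + (5/11)·R2: [0, 0, 75/11, 18/11, -27/11, 18/11]
R4 ← R4 − (6/11)·R2: [0, 0, -68/11, 62/11, -16/11, -92/11]
R5 ← R5 + (9/11)·R2: [0, 0, -8/11, 17/11, 2/11, -38/11]
R6 ← R6 + (16/11)·R2: [0, 0, 75/11, 18/11, 105/11, -246/11]
R4 ← R4 + (68/75)·R3: [0, 0, 0, 178/25, -92/25, -172/25]
R5 ← R5 + (8/75)·R3: [0, 0, 0, 43/25, -2/25, -82/25]
R6 ← R6 − R3: [0, 0, 0, 0, 12, -24]
R5 ← R5 − (43/178)·R4: [0, 0, 0, 0, 72/89, -144/89]
R6 ← R6 − (89/6)·R5: [0, 0, 0, 0, 0, 0]
The echelon form has 5 nonzero rows, and every pivot lies in the first 5 columns, so rank(T) = rank([T|b]) = 5.
The system is consistent.
rank = 5 = number of unknowns, so the solution is unique.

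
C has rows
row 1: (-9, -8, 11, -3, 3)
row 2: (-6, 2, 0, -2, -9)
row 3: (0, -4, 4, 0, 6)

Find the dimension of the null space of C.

Row reduce to echelon form.
R2 ← R2 − (2/3)·R1: [0, 22/3, -22/3, 0, -11]
R3 ← R3 + (6/11)·R2: [0, 0, 0, 0, 0]
2 nonzero rows, so rank(C) = 2.
C has 5 columns; by rank–nullity, nullity = 5 − 2 = 3.

3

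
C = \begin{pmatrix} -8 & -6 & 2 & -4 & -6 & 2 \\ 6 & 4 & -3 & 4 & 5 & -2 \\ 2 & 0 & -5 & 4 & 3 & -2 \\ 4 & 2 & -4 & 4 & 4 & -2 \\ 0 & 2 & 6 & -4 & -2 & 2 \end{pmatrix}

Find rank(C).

Row reduce to echelon form.
R2 ← R2 + (3/4)·R1: [0, -1/2, -3/2, 1, 1/2, -1/2]
R3 ← R3 + (1/4)·R1: [0, -3/2, -9/2, 3, 3/2, -3/2]
R4 ← R4 + (1/2)·R1: [0, -1, -3, 2, 1, -1]
R3 ← R3 − (3)·R2: [0, 0, 0, 0, 0, 0]
R4 ← R4 − (2)·R2: [0, 0, 0, 0, 0, 0]
R5 ← R5 + (4)·R2: [0, 0, 0, 0, 0, 0]
Echelon form has 2 nonzero rows, so rank(C) = 2.

2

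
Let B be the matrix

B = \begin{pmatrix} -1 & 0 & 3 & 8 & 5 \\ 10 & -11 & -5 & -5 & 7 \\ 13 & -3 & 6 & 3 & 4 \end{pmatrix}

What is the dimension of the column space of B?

Row reduce to echelon form.
R2 ← R2 + (10)·R1: [0, -11, 25, 75, 57]
R3 ← R3 + (13)·R1: [0, -3, 45, 107, 69]
R3 ← R3 − (3/11)·R2: [0, 0, 420/11, 952/11, 588/11]
Echelon form has 3 nonzero rows, so rank(B) = 3.
The column space has dimension equal to the rank: 3.

3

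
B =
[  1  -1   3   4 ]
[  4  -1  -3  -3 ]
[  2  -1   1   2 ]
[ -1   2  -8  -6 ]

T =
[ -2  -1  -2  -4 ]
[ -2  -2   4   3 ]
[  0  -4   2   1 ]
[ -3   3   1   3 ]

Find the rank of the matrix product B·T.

First compute BT:
[[-12,   1,   4,   8],
 [  3,   1, -21, -31],
 [ -8,   2,  -4,  -4],
 [ 16,  11, -12, -16]]
Now row reduce the product.
R2 ← R2 + (1/4)·R1: [0, 5/4, -20, -29]
R3 ← R3 − (2/3)·R1: [0, 4/3, -20/3, -28/3]
R4 ← R4 + (4/3)·R1: [0, 37/3, -20/3, -16/3]
R3 ← R3 − (16/15)·R2: [0, 0, 44/3, 108/5]
R4 ← R4 − (148/15)·R2: [0, 0, 572/3, 1404/5]
R4 ← R4 − (13)·R3: [0, 0, 0, 0]
3 nonzero rows, so rank(BT) = 3.

3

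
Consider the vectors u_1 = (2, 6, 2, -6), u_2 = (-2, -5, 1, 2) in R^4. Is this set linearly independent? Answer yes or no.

Form the matrix with these vectors as rows and row reduce.
R2 ← R2 + R1: [0, 1, 3, -4]
2 nonzero rows, so the 2 vectors span a space of dimension 2.
Since 2 = 2, the vectors are linearly independent.

yes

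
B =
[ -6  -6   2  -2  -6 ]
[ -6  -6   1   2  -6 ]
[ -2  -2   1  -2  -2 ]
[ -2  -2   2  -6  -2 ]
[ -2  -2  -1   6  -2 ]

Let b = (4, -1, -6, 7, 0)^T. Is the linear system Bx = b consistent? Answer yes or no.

no

Row reduce the augmented matrix [B | b].
R2 ← R2 − R1: [0, 0, -1, 4, 0, -5]
R3 ← R3 − (1/3)·R1: [0, 0, 1/3, -4/3, 0, -22/3]
R4 ← R4 − (1/3)·R1: [0, 0, 4/3, -16/3, 0, 17/3]
R5 ← R5 − (1/3)·R1: [0, 0, -5/3, 20/3, 0, -4/3]
R3 ← R3 + (1/3)·R2: [0, 0, 0, 0, 0, -9]
R4 ← R4 + (4/3)·R2: [0, 0, 0, 0, 0, -1]
R5 ← R5 − (5/3)·R2: [0, 0, 0, 0, 0, 7]
R4 ← R4 − (1/9)·R3: [0, 0, 0, 0, 0, 0]
R5 ← R5 + (7/9)·R3: [0, 0, 0, 0, 0, 0]
The echelon form has 3 nonzero rows; the last pivot sits in the augmented column, so rank(B) = 2 but rank([B|b]) = 3.
Since the ranks differ, the system is inconsistent.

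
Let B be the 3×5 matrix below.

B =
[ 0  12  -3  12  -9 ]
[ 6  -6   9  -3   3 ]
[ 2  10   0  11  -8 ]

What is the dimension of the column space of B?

Row reduce to echelon form.
Swap R1 ↔ R2
R3 ← R3 − (1/3)·R1: [0, 12, -3, 12, -9]
R3 ← R3 − R2: [0, 0, 0, 0, 0]
Echelon form has 2 nonzero rows, so rank(B) = 2.
The column space has dimension equal to the rank: 2.

2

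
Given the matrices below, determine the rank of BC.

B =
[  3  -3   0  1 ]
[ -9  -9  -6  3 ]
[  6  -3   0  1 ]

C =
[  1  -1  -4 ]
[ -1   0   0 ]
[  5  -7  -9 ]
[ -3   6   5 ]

First compute BC:
[[  3,   3,  -7],
 [-39,  69, 105],
 [  6,   0, -19]]
Now row reduce the product.
R2 ← R2 + (13)·R1: [0, 108, 14]
R3 ← R3 − (2)·R1: [0, -6, -5]
R3 ← R3 + (1/18)·R2: [0, 0, -38/9]
3 nonzero rows, so rank(BC) = 3.

3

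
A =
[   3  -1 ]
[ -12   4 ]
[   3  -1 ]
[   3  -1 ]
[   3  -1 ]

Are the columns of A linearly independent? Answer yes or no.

Row reduce A to echelon form.
R2 ← R2 + (4)·R1: [0, 0]
R3 ← R3 − R1: [0, 0]
R4 ← R4 − R1: [0, 0]
R5 ← R5 − R1: [0, 0]
1 pivot among 2 columns.
Only 1 < 2 pivot columns, so the columns are linearly dependent.

no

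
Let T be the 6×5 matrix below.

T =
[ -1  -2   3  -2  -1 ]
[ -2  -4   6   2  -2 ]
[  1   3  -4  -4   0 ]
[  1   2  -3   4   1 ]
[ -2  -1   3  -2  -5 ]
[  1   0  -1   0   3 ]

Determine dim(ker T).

2

Row reduce to echelon form.
R2 ← R2 − (2)·R1: [0, 0, 0, 6, 0]
R3 ← R3 + R1: [0, 1, -1, -6, -1]
R4 ← R4 + R1: [0, 0, 0, 2, 0]
R5 ← R5 − (2)·R1: [0, 3, -3, 2, -3]
R6 ← R6 + R1: [0, -2, 2, -2, 2]
Swap R2 ↔ R3
R5 ← R5 − (3)·R2: [0, 0, 0, 20, 0]
R6 ← R6 + (2)·R2: [0, 0, 0, -14, 0]
R4 ← R4 − (1/3)·R3: [0, 0, 0, 0, 0]
R5 ← R5 − (10/3)·R3: [0, 0, 0, 0, 0]
R6 ← R6 + (7/3)·R3: [0, 0, 0, 0, 0]
3 nonzero rows, so rank(T) = 3.
T has 5 columns; by rank–nullity, nullity = 5 − 3 = 2.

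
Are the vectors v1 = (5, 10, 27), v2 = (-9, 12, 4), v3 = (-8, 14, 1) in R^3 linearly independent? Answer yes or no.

yes

Form the matrix with these vectors as rows and row reduce.
R2 ← R2 + (9/5)·R1: [0, 30, 263/5]
R3 ← R3 + (8/5)·R1: [0, 30, 221/5]
R3 ← R3 − R2: [0, 0, -42/5]
3 nonzero rows, so the 3 vectors span a space of dimension 3.
Since 3 = 3, the vectors are linearly independent.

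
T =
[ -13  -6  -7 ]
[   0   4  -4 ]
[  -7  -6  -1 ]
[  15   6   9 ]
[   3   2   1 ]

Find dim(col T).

Row reduce to echelon form.
R3 ← R3 − (7/13)·R1: [0, -36/13, 36/13]
R4 ← R4 + (15/13)·R1: [0, -12/13, 12/13]
R5 ← R5 + (3/13)·R1: [0, 8/13, -8/13]
R3 ← R3 + (9/13)·R2: [0, 0, 0]
R4 ← R4 + (3/13)·R2: [0, 0, 0]
R5 ← R5 − (2/13)·R2: [0, 0, 0]
Echelon form has 2 nonzero rows, so rank(T) = 2.
The column space has dimension equal to the rank: 2.

2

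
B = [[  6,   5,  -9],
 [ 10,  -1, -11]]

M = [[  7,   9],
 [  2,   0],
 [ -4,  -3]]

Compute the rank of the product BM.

First compute BM:
[[ 88,  81],
 [112, 123]]
Now row reduce the product.
R2 ← R2 − (14/11)·R1: [0, 219/11]
2 nonzero rows, so rank(BM) = 2.

2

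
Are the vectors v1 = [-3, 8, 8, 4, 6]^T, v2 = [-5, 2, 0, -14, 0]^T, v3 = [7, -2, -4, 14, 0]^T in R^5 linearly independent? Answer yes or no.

yes

Form the matrix with these vectors as rows and row reduce.
R2 ← R2 − (5/3)·R1: [0, -34/3, -40/3, -62/3, -10]
R3 ← R3 + (7/3)·R1: [0, 50/3, 44/3, 70/3, 14]
R3 ← R3 + (25/17)·R2: [0, 0, -84/17, -120/17, -12/17]
3 nonzero rows, so the 3 vectors span a space of dimension 3.
Since 3 = 3, the vectors are linearly independent.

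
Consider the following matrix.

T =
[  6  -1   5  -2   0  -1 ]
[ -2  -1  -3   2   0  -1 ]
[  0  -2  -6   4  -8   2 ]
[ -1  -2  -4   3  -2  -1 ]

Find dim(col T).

3

Row reduce to echelon form.
R2 ← R2 + (1/3)·R1: [0, -4/3, -4/3, 4/3, 0, -4/3]
R4 ← R4 + (1/6)·R1: [0, -13/6, -19/6, 8/3, -2, -7/6]
R3 ← R3 − (3/2)·R2: [0, 0, -4, 2, -8, 4]
R4 ← R4 − (13/8)·R2: [0, 0, -1, 1/2, -2, 1]
R4 ← R4 − (1/4)·R3: [0, 0, 0, 0, 0, 0]
Echelon form has 3 nonzero rows, so rank(T) = 3.
The column space has dimension equal to the rank: 3.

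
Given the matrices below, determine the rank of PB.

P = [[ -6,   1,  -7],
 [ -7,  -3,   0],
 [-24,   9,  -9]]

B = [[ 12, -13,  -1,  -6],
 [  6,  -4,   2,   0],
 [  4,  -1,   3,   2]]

First compute PB:
[[-94,  81, -13,  22],
 [-102, 103,   1,  42],
 [-270, 285,  15, 126]]
Now row reduce the product.
R2 ← R2 − (51/47)·R1: [0, 710/47, 710/47, 852/47]
R3 ← R3 − (135/47)·R1: [0, 2460/47, 2460/47, 2952/47]
R3 ← R3 − (246/71)·R2: [0, 0, 0, 0]
2 nonzero rows, so rank(PB) = 2.

2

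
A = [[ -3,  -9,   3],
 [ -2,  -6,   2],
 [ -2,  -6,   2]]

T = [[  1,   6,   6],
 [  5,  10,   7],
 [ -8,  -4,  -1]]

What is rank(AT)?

First compute AT:
[[-72, -120, -84],
 [-48, -80, -56],
 [-48, -80, -56]]
Now row reduce the product.
R2 ← R2 − (2/3)·R1: [0, 0, 0]
R3 ← R3 − (2/3)·R1: [0, 0, 0]
1 nonzero row, so rank(AT) = 1.

1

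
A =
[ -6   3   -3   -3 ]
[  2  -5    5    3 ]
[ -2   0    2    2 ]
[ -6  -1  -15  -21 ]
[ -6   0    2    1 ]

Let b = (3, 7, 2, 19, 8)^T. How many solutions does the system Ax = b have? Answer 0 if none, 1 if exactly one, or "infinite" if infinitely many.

infinite

Row reduce the augmented matrix [A | b].
R2 ← R2 + (1/3)·R1: [0, -4, 4, 2, 8]
R3 ← R3 − (1/3)·R1: [0, -1, 3, 3, 1]
R4 ← R4 − R1: [0, -4, -12, -18, 16]
R5 ← R5 − R1: [0, -3, 5, 4, 5]
R3 ← R3 − (1/4)·R2: [0, 0, 2, 5/2, -1]
R4 ← R4 − R2: [0, 0, -16, -20, 8]
R5 ← R5 − (3/4)·R2: [0, 0, 2, 5/2, -1]
R4 ← R4 + (8)·R3: [0, 0, 0, 0, 0]
R5 ← R5 − R3: [0, 0, 0, 0, 0]
The echelon form has 3 nonzero rows, and every pivot lies in the first 4 columns, so rank(A) = rank([A|b]) = 3.
The system is consistent.
rank = 3 < 4 unknowns, so there are infinitely many solutions.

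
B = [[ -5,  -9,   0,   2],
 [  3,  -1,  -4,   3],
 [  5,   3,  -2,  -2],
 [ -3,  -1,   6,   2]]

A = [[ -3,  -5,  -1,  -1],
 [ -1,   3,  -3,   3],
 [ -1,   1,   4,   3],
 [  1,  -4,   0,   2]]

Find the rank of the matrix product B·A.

4

First compute BA:
[[ 26, -10,  32, -18],
 [ -1, -34, -16, -12],
 [-18, -10, -22,  -6],
 [  6,  10,  30,  22]]
Now row reduce the product.
R2 ← R2 + (1/26)·R1: [0, -447/13, -192/13, -165/13]
R3 ← R3 + (9/13)·R1: [0, -220/13, 2/13, -240/13]
R4 ← R4 − (3/13)·R1: [0, 160/13, 294/13, 340/13]
R3 ← R3 − (220/447)·R2: [0, 0, 1106/149, -1820/149]
R4 ← R4 + (160/447)·R2: [0, 0, 2582/149, 3220/149]
R4 ← R4 − (1291/553)·R3: [0, 0, 0, 3960/79]
4 nonzero rows, so rank(BA) = 4.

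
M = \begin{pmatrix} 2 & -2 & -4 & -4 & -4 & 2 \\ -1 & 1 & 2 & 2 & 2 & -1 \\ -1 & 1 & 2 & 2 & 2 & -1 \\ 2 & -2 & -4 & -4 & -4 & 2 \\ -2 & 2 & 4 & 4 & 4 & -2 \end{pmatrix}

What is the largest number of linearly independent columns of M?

1

Row reduce to echelon form.
R2 ← R2 + (1/2)·R1: [0, 0, 0, 0, 0, 0]
R3 ← R3 + (1/2)·R1: [0, 0, 0, 0, 0, 0]
R4 ← R4 − R1: [0, 0, 0, 0, 0, 0]
R5 ← R5 + R1: [0, 0, 0, 0, 0, 0]
Echelon form has 1 nonzero row, so rank(M) = 1.
The rank gives the maximum number of linearly independent columns: 1.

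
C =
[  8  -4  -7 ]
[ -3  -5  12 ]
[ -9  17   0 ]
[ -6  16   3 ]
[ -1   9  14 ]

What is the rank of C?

Row reduce to echelon form.
R2 ← R2 + (3/8)·R1: [0, -13/2, 75/8]
R3 ← R3 + (9/8)·R1: [0, 25/2, -63/8]
R4 ← R4 + (3/4)·R1: [0, 13, -9/4]
R5 ← R5 + (1/8)·R1: [0, 17/2, 105/8]
R3 ← R3 + (25/13)·R2: [0, 0, 132/13]
R4 ← R4 + (2)·R2: [0, 0, 33/2]
R5 ← R5 + (17/13)·R2: [0, 0, 330/13]
R4 ← R4 − (13/8)·R3: [0, 0, 0]
R5 ← R5 − (5/2)·R3: [0, 0, 0]
Echelon form has 3 nonzero rows, so rank(C) = 3.

3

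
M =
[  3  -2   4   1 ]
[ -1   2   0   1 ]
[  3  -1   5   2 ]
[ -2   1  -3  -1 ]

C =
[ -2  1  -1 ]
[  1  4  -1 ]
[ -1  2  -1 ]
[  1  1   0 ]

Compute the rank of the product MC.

2

First compute MC:
[[-11,   4,  -5],
 [  5,   8,  -1],
 [-10,  11,  -7],
 [  7,  -5,   4]]
Now row reduce the product.
R2 ← R2 + (5/11)·R1: [0, 108/11, -36/11]
R3 ← R3 − (10/11)·R1: [0, 81/11, -27/11]
R4 ← R4 + (7/11)·R1: [0, -27/11, 9/11]
R3 ← R3 − (3/4)·R2: [0, 0, 0]
R4 ← R4 + (1/4)·R2: [0, 0, 0]
2 nonzero rows, so rank(MC) = 2.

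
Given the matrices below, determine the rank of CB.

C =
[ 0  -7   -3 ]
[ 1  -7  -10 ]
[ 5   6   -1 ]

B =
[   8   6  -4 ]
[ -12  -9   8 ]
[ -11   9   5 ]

3

First compute CB:
[[117,  36, -71],
 [202, -21, -110],
 [-21, -33,  23]]
Now row reduce the product.
R2 ← R2 − (202/117)·R1: [0, -1081/13, 1472/117]
R3 ← R3 + (7/39)·R1: [0, -345/13, 400/39]
R3 ← R3 − (15/47)·R2: [0, 0, 880/141]
3 nonzero rows, so rank(CB) = 3.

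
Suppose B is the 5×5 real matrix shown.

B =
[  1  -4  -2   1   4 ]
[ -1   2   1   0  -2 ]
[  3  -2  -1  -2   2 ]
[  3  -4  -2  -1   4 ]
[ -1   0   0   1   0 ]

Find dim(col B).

2

Row reduce to echelon form.
R2 ← R2 + R1: [0, -2, -1, 1, 2]
R3 ← R3 − (3)·R1: [0, 10, 5, -5, -10]
R4 ← R4 − (3)·R1: [0, 8, 4, -4, -8]
R5 ← R5 + R1: [0, -4, -2, 2, 4]
R3 ← R3 + (5)·R2: [0, 0, 0, 0, 0]
R4 ← R4 + (4)·R2: [0, 0, 0, 0, 0]
R5 ← R5 − (2)·R2: [0, 0, 0, 0, 0]
Echelon form has 2 nonzero rows, so rank(B) = 2.
The column space has dimension equal to the rank: 2.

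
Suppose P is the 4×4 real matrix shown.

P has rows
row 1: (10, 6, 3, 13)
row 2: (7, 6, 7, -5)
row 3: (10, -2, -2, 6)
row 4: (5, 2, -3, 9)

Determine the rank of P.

Row reduce to echelon form.
R2 ← R2 − (7/10)·R1: [0, 9/5, 49/10, -141/10]
R3 ← R3 − R1: [0, -8, -5, -7]
R4 ← R4 − (1/2)·R1: [0, -1, -9/2, 5/2]
R3 ← R3 + (40/9)·R2: [0, 0, 151/9, -209/3]
R4 ← R4 + (5/9)·R2: [0, 0, -16/9, -16/3]
R4 ← R4 + (16/151)·R3: [0, 0, 0, -1920/151]
Echelon form has 4 nonzero rows, so rank(P) = 4.

4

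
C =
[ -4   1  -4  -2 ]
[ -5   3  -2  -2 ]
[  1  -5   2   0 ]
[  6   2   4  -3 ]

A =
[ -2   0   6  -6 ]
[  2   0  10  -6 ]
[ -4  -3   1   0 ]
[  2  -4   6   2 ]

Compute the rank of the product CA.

3

First compute CA:
[[ 22,  20, -30,  14],
 [ 20,  14, -14,   8],
 [-20,  -6, -42,  24],
 [-30,   0,  42, -54]]
Now row reduce the product.
R2 ← R2 − (10/11)·R1: [0, -46/11, 146/11, -52/11]
R3 ← R3 + (10/11)·R1: [0, 134/11, -762/11, 404/11]
R4 ← R4 + (15/11)·R1: [0, 300/11, 12/11, -384/11]
R3 ← R3 + (67/23)·R2: [0, 0, -704/23, 528/23]
R4 ← R4 + (150/23)·R2: [0, 0, 2016/23, -1512/23]
R4 ← R4 + (63/22)·R3: [0, 0, 0, 0]
3 nonzero rows, so rank(CA) = 3.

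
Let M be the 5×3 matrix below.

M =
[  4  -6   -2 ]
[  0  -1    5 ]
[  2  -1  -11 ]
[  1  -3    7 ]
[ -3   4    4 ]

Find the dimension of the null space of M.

1

Row reduce to echelon form.
R3 ← R3 − (1/2)·R1: [0, 2, -10]
R4 ← R4 − (1/4)·R1: [0, -3/2, 15/2]
R5 ← R5 + (3/4)·R1: [0, -1/2, 5/2]
R3 ← R3 + (2)·R2: [0, 0, 0]
R4 ← R4 − (3/2)·R2: [0, 0, 0]
R5 ← R5 − (1/2)·R2: [0, 0, 0]
2 nonzero rows, so rank(M) = 2.
M has 3 columns; by rank–nullity, nullity = 3 − 2 = 1.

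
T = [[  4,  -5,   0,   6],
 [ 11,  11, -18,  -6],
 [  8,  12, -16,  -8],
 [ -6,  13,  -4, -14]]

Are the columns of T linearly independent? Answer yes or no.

no

Row reduce T to echelon form.
R2 ← R2 − (11/4)·R1: [0, 99/4, -18, -45/2]
R3 ← R3 − (2)·R1: [0, 22, -16, -20]
R4 ← R4 + (3/2)·R1: [0, 11/2, -4, -5]
R3 ← R3 − (8/9)·R2: [0, 0, 0, 0]
R4 ← R4 − (2/9)·R2: [0, 0, 0, 0]
2 pivots among 4 columns.
Only 2 < 4 pivot columns, so the columns are linearly dependent.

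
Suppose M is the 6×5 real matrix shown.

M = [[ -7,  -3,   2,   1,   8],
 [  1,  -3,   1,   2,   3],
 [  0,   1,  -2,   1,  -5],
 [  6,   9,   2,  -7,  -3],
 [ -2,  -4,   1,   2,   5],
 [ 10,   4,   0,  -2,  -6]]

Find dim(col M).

4

Row reduce to echelon form.
R2 ← R2 + (1/7)·R1: [0, -24/7, 9/7, 15/7, 29/7]
R4 ← R4 + (6/7)·R1: [0, 45/7, 26/7, -43/7, 27/7]
R5 ← R5 − (2/7)·R1: [0, -22/7, 3/7, 12/7, 19/7]
R6 ← R6 + (10/7)·R1: [0, -2/7, 20/7, -4/7, 38/7]
R3 ← R3 + (7/24)·R2: [0, 0, -13/8, 13/8, -91/24]
R4 ← R4 + (15/8)·R2: [0, 0, 49/8, -17/8, 93/8]
R5 ← R5 − (11/12)·R2: [0, 0, -3/4, -1/4, -13/12]
R6 ← R6 − (1/12)·R2: [0, 0, 11/4, -3/4, 61/12]
R4 ← R4 + (49/13)·R3: [0, 0, 0, 4, -8/3]
R5 ← R5 − (6/13)·R3: [0, 0, 0, -1, 2/3]
R6 ← R6 + (22/13)·R3: [0, 0, 0, 2, -4/3]
R5 ← R5 + (1/4)·R4: [0, 0, 0, 0, 0]
R6 ← R6 − (1/2)·R4: [0, 0, 0, 0, 0]
Echelon form has 4 nonzero rows, so rank(M) = 4.
The column space has dimension equal to the rank: 4.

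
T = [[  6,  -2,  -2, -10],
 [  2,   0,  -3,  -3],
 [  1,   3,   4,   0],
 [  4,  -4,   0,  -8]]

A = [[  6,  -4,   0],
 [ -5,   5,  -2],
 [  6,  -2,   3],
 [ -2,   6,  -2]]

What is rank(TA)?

First compute TA:
[[ 54, -90,  18],
 [  0, -20,  -3],
 [ 15,   3,   6],
 [ 60, -84,  24]]
Now row reduce the product.
R3 ← R3 − (5/18)·R1: [0, 28, 1]
R4 ← R4 − (10/9)·R1: [0, 16, 4]
R3 ← R3 + (7/5)·R2: [0, 0, -16/5]
R4 ← R4 + (4/5)·R2: [0, 0, 8/5]
R4 ← R4 + (1/2)·R3: [0, 0, 0]
3 nonzero rows, so rank(TA) = 3.

3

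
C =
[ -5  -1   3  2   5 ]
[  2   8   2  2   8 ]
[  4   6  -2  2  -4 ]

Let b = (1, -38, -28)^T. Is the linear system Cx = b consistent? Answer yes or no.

Row reduce the augmented matrix [C | b].
R2 ← R2 + (2/5)·R1: [0, 38/5, 16/5, 14/5, 10, -188/5]
R3 ← R3 + (4/5)·R1: [0, 26/5, 2/5, 18/5, 0, -136/5]
R3 ← R3 − (13/19)·R2: [0, 0, -34/19, 32/19, -130/19, -28/19]
The echelon form has 3 nonzero rows, and every pivot lies in the first 5 columns, so rank(C) = rank([C|b]) = 3.
The system is consistent.

yes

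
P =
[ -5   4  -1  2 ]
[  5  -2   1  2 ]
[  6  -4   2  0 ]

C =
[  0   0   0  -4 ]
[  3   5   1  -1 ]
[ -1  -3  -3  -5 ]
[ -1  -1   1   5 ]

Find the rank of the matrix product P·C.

3

First compute PC:
[[ 11,  21,   9,  31],
 [ -9, -15,  -3, -13],
 [-14, -26, -10, -30]]
Now row reduce the product.
R2 ← R2 + (9/11)·R1: [0, 24/11, 48/11, 136/11]
R3 ← R3 + (14/11)·R1: [0, 8/11, 16/11, 104/11]
R3 ← R3 − (1/3)·R2: [0, 0, 0, 16/3]
3 nonzero rows, so rank(PC) = 3.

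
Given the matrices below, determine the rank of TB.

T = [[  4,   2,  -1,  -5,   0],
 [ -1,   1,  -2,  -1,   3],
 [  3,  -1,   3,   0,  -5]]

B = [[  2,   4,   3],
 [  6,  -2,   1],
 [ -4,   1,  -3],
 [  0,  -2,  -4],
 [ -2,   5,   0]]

2

First compute TB:
[[ 24,  21,  37],
 [  6,   9,   8],
 [ -2,  -8,  -1]]
Now row reduce the product.
R2 ← R2 − (1/4)·R1: [0, 15/4, -5/4]
R3 ← R3 + (1/12)·R1: [0, -25/4, 25/12]
R3 ← R3 + (5/3)·R2: [0, 0, 0]
2 nonzero rows, so rank(TB) = 2.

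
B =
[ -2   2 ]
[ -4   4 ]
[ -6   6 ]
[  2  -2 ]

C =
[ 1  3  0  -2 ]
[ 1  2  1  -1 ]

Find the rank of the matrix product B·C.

First compute BC:
[[  0,  -2,   2,   2],
 [  0,  -4,   4,   4],
 [  0,  -6,   6,   6],
 [  0,   2,  -2,  -2]]
Now row reduce the product.
R2 ← R2 − (2)·R1: [0, 0, 0, 0]
R3 ← R3 − (3)·R1: [0, 0, 0, 0]
R4 ← R4 + R1: [0, 0, 0, 0]
1 nonzero row, so rank(BC) = 1.

1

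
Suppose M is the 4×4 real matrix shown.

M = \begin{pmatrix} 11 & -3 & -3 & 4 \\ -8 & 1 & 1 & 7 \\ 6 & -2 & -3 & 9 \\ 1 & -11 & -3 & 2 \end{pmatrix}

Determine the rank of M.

Row reduce to echelon form.
R2 ← R2 + (8/11)·R1: [0, -13/11, -13/11, 109/11]
R3 ← R3 − (6/11)·R1: [0, -4/11, -15/11, 75/11]
R4 ← R4 − (1/11)·R1: [0, -118/11, -30/11, 18/11]
R3 ← R3 − (4/13)·R2: [0, 0, -1, 49/13]
R4 ← R4 − (118/13)·R2: [0, 0, 8, -1148/13]
R4 ← R4 + (8)·R3: [0, 0, 0, -756/13]
Echelon form has 4 nonzero rows, so rank(M) = 4.

4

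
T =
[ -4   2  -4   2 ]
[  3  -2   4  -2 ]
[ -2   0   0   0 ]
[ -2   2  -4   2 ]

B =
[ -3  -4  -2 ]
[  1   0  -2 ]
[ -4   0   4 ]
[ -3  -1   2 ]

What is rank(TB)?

First compute TB:
[[ 24,  14,  -8],
 [-21, -10,  10],
 [  6,   8,   4],
 [ 18,   6, -12]]
Now row reduce the product.
R2 ← R2 + (7/8)·R1: [0, 9/4, 3]
R3 ← R3 − (1/4)·R1: [0, 9/2, 6]
R4 ← R4 − (3/4)·R1: [0, -9/2, -6]
R3 ← R3 − (2)·R2: [0, 0, 0]
R4 ← R4 + (2)·R2: [0, 0, 0]
2 nonzero rows, so rank(TB) = 2.

2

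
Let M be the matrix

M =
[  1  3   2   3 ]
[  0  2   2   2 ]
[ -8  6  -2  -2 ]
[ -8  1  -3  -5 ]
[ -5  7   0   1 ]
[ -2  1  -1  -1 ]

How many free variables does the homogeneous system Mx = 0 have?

Row reduce to echelon form.
R3 ← R3 + (8)·R1: [0, 30, 14, 22]
R4 ← R4 + (8)·R1: [0, 25, 13, 19]
R5 ← R5 + (5)·R1: [0, 22, 10, 16]
R6 ← R6 + (2)·R1: [0, 7, 3, 5]
R3 ← R3 − (15)·R2: [0, 0, -16, -8]
R4 ← R4 − (25/2)·R2: [0, 0, -12, -6]
R5 ← R5 − (11)·R2: [0, 0, -12, -6]
R6 ← R6 − (7/2)·R2: [0, 0, -4, -2]
R4 ← R4 − (3/4)·R3: [0, 0, 0, 0]
R5 ← R5 − (3/4)·R3: [0, 0, 0, 0]
R6 ← R6 − (1/4)·R3: [0, 0, 0, 0]
3 nonzero rows, so rank(M) = 3.
M has 4 columns; by rank–nullity, nullity = 4 − 3 = 1.

1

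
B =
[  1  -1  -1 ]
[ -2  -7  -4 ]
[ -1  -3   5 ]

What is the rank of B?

3

Row reduce to echelon form.
R2 ← R2 + (2)·R1: [0, -9, -6]
R3 ← R3 + R1: [0, -4, 4]
R3 ← R3 − (4/9)·R2: [0, 0, 20/3]
Echelon form has 3 nonzero rows, so rank(B) = 3.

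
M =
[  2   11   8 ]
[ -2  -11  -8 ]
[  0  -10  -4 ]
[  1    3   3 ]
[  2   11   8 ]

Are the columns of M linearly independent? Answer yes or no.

no

Row reduce M to echelon form.
R2 ← R2 + R1: [0, 0, 0]
R4 ← R4 − (1/2)·R1: [0, -5/2, -1]
R5 ← R5 − R1: [0, 0, 0]
Swap R2 ↔ R3
R4 ← R4 − (1/4)·R2: [0, 0, 0]
2 pivots among 3 columns.
Only 2 < 3 pivot columns, so the columns are linearly dependent.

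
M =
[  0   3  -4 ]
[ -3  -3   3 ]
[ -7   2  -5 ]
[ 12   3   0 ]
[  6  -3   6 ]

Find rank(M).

2

Row reduce to echelon form.
Swap R1 ↔ R2
R3 ← R3 − (7/3)·R1: [0, 9, -12]
R4 ← R4 + (4)·R1: [0, -9, 12]
R5 ← R5 + (2)·R1: [0, -9, 12]
R3 ← R3 − (3)·R2: [0, 0, 0]
R4 ← R4 + (3)·R2: [0, 0, 0]
R5 ← R5 + (3)·R2: [0, 0, 0]
Echelon form has 2 nonzero rows, so rank(M) = 2.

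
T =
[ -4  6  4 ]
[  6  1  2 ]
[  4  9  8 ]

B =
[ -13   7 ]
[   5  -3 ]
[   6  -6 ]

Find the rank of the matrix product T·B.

2

First compute TB:
[[106, -70],
 [-61,  27],
 [ 41, -47]]
Now row reduce the product.
R2 ← R2 + (61/106)·R1: [0, -704/53]
R3 ← R3 − (41/106)·R1: [0, -1056/53]
R3 ← R3 − (3/2)·R2: [0, 0]
2 nonzero rows, so rank(TB) = 2.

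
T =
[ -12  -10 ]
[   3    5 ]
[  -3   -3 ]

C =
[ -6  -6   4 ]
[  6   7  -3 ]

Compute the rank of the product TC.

First compute TC:
[[ 12,   2, -18],
 [ 12,  17,  -3],
 [  0,  -3,  -3]]
Now row reduce the product.
R2 ← R2 − R1: [0, 15, 15]
R3 ← R3 + (1/5)·R2: [0, 0, 0]
2 nonzero rows, so rank(TC) = 2.

2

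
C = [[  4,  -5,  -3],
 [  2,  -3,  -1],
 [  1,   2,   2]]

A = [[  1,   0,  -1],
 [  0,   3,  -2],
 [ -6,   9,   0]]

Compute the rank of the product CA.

First compute CA:
[[ 22, -42,   6],
 [  8, -18,   4],
 [-11,  24,  -5]]
Now row reduce the product.
R2 ← R2 − (4/11)·R1: [0, -30/11, 20/11]
R3 ← R3 + (1/2)·R1: [0, 3, -2]
R3 ← R3 + (11/10)·R2: [0, 0, 0]
2 nonzero rows, so rank(CA) = 2.

2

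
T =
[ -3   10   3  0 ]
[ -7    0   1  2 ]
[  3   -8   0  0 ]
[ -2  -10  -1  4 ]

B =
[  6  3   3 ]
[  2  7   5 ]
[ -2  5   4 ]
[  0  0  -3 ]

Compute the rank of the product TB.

3

First compute TB:
[[ -4,  76,  53],
 [-44, -16, -23],
 [  2, -47, -31],
 [-30, -81, -72]]
Now row reduce the product.
R2 ← R2 − (11)·R1: [0, -852, -606]
R3 ← R3 + (1/2)·R1: [0, -9, -9/2]
R4 ← R4 − (15/2)·R1: [0, -651, -939/2]
R3 ← R3 − (3/284)·R2: [0, 0, 135/71]
R4 ← R4 − (217/284)·R2: [0, 0, -459/71]
R4 ← R4 + (17/5)·R3: [0, 0, 0]
3 nonzero rows, so rank(TB) = 3.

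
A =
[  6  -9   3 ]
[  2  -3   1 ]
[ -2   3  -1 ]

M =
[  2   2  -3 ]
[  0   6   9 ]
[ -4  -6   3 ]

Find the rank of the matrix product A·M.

1

First compute AM:
[[  0, -60, -90],
 [  0, -20, -30],
 [  0,  20,  30]]
Now row reduce the product.
R2 ← R2 − (1/3)·R1: [0, 0, 0]
R3 ← R3 + (1/3)·R1: [0, 0, 0]
1 nonzero row, so rank(AM) = 1.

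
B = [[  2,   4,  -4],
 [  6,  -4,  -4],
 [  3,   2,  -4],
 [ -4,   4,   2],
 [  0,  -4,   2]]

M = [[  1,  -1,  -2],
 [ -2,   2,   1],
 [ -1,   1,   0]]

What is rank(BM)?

2

First compute BM:
[[ -2,   2,   0],
 [ 18, -18, -16],
 [  3,  -3,  -4],
 [-14,  14,  12],
 [  6,  -6,  -4]]
Now row reduce the product.
R2 ← R2 + (9)·R1: [0, 0, -16]
R3 ← R3 + (3/2)·R1: [0, 0, -4]
R4 ← R4 − (7)·R1: [0, 0, 12]
R5 ← R5 + (3)·R1: [0, 0, -4]
R3 ← R3 − (1/4)·R2: [0, 0, 0]
R4 ← R4 + (3/4)·R2: [0, 0, 0]
R5 ← R5 − (1/4)·R2: [0, 0, 0]
2 nonzero rows, so rank(BM) = 2.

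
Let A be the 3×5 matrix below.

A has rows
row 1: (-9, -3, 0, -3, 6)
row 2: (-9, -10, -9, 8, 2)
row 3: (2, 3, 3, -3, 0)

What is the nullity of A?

Row reduce to echelon form.
R2 ← R2 − R1: [0, -7, -9, 11, -4]
R3 ← R3 + (2/9)·R1: [0, 7/3, 3, -11/3, 4/3]
R3 ← R3 + (1/3)·R2: [0, 0, 0, 0, 0]
2 nonzero rows, so rank(A) = 2.
A has 5 columns; by rank–nullity, nullity = 5 − 2 = 3.

3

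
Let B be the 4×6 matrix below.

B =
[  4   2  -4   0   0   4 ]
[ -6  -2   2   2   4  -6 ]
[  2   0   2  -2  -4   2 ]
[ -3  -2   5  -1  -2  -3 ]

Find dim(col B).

2

Row reduce to echelon form.
R2 ← R2 + (3/2)·R1: [0, 1, -4, 2, 4, 0]
R3 ← R3 − (1/2)·R1: [0, -1, 4, -2, -4, 0]
R4 ← R4 + (3/4)·R1: [0, -1/2, 2, -1, -2, 0]
R3 ← R3 + R2: [0, 0, 0, 0, 0, 0]
R4 ← R4 + (1/2)·R2: [0, 0, 0, 0, 0, 0]
Echelon form has 2 nonzero rows, so rank(B) = 2.
The column space has dimension equal to the rank: 2.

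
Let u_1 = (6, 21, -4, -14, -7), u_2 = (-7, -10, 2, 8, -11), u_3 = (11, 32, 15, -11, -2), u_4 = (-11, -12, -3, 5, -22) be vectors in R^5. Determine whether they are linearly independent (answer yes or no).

yes

Form the matrix with these vectors as rows and row reduce.
R2 ← R2 + (7/6)·R1: [0, 29/2, -8/3, -25/3, -115/6]
R3 ← R3 − (11/6)·R1: [0, -13/2, 67/3, 44/3, 65/6]
R4 ← R4 + (11/6)·R1: [0, 53/2, -31/3, -62/3, -209/6]
R3 ← R3 + (13/29)·R2: [0, 0, 613/29, 317/29, 65/29]
R4 ← R4 − (53/29)·R2: [0, 0, -475/87, -473/87, 17/87]
R4 ← R4 + (475/1839)·R3: [0, 0, 0, -1602/613, 1424/1839]
4 nonzero rows, so the 4 vectors span a space of dimension 4.
Since 4 = 4, the vectors are linearly independent.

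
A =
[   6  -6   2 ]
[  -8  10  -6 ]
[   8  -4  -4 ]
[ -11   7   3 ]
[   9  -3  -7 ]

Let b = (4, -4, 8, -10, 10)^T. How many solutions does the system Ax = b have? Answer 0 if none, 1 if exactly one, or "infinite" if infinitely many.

Row reduce the augmented matrix [A | b].
R2 ← R2 + (4/3)·R1: [0, 2, -10/3, 4/3]
R3 ← R3 − (4/3)·R1: [0, 4, -20/3, 8/3]
R4 ← R4 + (11/6)·R1: [0, -4, 20/3, -8/3]
R5 ← R5 − (3/2)·R1: [0, 6, -10, 4]
R3 ← R3 − (2)·R2: [0, 0, 0, 0]
R4 ← R4 + (2)·R2: [0, 0, 0, 0]
R5 ← R5 − (3)·R2: [0, 0, 0, 0]
The echelon form has 2 nonzero rows, and every pivot lies in the first 3 columns, so rank(A) = rank([A|b]) = 2.
The system is consistent.
rank = 2 < 3 unknowns, so there are infinitely many solutions.

infinite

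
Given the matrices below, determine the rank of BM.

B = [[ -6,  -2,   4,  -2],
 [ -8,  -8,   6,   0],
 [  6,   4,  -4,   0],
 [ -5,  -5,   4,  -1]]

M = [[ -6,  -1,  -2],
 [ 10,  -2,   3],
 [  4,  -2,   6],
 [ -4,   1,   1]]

First compute BM:
[[ 40,   0,  28],
 [ -8,  12,  28],
 [-12,  -6, -24],
 [  0,   6,  18]]
Now row reduce the product.
R2 ← R2 + (1/5)·R1: [0, 12, 168/5]
R3 ← R3 + (3/10)·R1: [0, -6, -78/5]
R3 ← R3 + (1/2)·R2: [0, 0, 6/5]
R4 ← R4 − (1/2)·R2: [0, 0, 6/5]
R4 ← R4 − R3: [0, 0, 0]
3 nonzero rows, so rank(BM) = 3.

3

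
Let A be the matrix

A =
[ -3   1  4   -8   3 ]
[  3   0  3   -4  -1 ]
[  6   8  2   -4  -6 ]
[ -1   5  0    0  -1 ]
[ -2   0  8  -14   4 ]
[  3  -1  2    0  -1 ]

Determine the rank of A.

Row reduce to echelon form.
R2 ← R2 + R1: [0, 1, 7, -12, 2]
R3 ← R3 + (2)·R1: [0, 10, 10, -20, 0]
R4 ← R4 − (1/3)·R1: [0, 14/3, -4/3, 8/3, -2]
R5 ← R5 − (2/3)·R1: [0, -2/3, 16/3, -26/3, 2]
R6 ← R6 + R1: [0, 0, 6, -8, 2]
R3 ← R3 − (10)·R2: [0, 0, -60, 100, -20]
R4 ← R4 − (14/3)·R2: [0, 0, -34, 176/3, -34/3]
R5 ← R5 + (2/3)·R2: [0, 0, 10, -50/3, 10/3]
R4 ← R4 − (17/30)·R3: [0, 0, 0, 2, 0]
R5 ← R5 + (1/6)·R3: [0, 0, 0, 0, 0]
R6 ← R6 + (1/10)·R3: [0, 0, 0, 2, 0]
R6 ← R6 − R4: [0, 0, 0, 0, 0]
Echelon form has 4 nonzero rows, so rank(A) = 4.

4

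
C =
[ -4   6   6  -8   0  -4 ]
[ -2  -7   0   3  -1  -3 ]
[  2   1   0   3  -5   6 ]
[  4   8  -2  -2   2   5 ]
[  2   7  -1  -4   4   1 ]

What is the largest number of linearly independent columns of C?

Row reduce to echelon form.
R2 ← R2 − (1/2)·R1: [0, -10, -3, 7, -1, -1]
R3 ← R3 + (1/2)·R1: [0, 4, 3, -1, -5, 4]
R4 ← R4 + R1: [0, 14, 4, -10, 2, 1]
R5 ← R5 + (1/2)·R1: [0, 10, 2, -8, 4, -1]
R3 ← R3 + (2/5)·R2: [0, 0, 9/5, 9/5, -27/5, 18/5]
R4 ← R4 + (7/5)·R2: [0, 0, -1/5, -1/5, 3/5, -2/5]
R5 ← R5 + R2: [0, 0, -1, -1, 3, -2]
R4 ← R4 + (1/9)·R3: [0, 0, 0, 0, 0, 0]
R5 ← R5 + (5/9)·R3: [0, 0, 0, 0, 0, 0]
Echelon form has 3 nonzero rows, so rank(C) = 3.
The rank gives the maximum number of linearly independent columns: 3.

3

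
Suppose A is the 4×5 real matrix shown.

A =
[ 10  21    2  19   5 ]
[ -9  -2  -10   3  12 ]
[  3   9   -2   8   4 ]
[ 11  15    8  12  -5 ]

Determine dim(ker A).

1

Row reduce to echelon form.
R2 ← R2 + (9/10)·R1: [0, 169/10, -41/5, 201/10, 33/2]
R3 ← R3 − (3/10)·R1: [0, 27/10, -13/5, 23/10, 5/2]
R4 ← R4 − (11/10)·R1: [0, -81/10, 29/5, -89/10, -21/2]
R3 ← R3 − (27/169)·R2: [0, 0, -218/169, -154/169, -23/169]
R4 ← R4 + (81/169)·R2: [0, 0, 316/169, 124/169, -438/169]
R4 ← R4 + (158/109)·R3: [0, 0, 0, -64/109, -304/109]
4 nonzero rows, so rank(A) = 4.
A has 5 columns; by rank–nullity, nullity = 5 − 4 = 1.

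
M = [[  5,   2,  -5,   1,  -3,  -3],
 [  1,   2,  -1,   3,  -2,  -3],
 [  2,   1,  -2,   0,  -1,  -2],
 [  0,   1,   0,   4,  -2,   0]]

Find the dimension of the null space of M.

3

Row reduce to echelon form.
R2 ← R2 − (1/5)·R1: [0, 8/5, 0, 14/5, -7/5, -12/5]
R3 ← R3 − (2/5)·R1: [0, 1/5, 0, -2/5, 1/5, -4/5]
R3 ← R3 − (1/8)·R2: [0, 0, 0, -3/4, 3/8, -1/2]
R4 ← R4 − (5/8)·R2: [0, 0, 0, 9/4, -9/8, 3/2]
R4 ← R4 + (3)·R3: [0, 0, 0, 0, 0, 0]
3 nonzero rows, so rank(M) = 3.
M has 6 columns; by rank–nullity, nullity = 6 − 3 = 3.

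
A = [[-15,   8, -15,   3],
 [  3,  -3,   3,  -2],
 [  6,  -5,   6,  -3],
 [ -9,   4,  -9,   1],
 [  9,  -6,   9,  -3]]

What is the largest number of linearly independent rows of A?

2

Row reduce to echelon form.
R2 ← R2 + (1/5)·R1: [0, -7/5, 0, -7/5]
R3 ← R3 + (2/5)·R1: [0, -9/5, 0, -9/5]
R4 ← R4 − (3/5)·R1: [0, -4/5, 0, -4/5]
R5 ← R5 + (3/5)·R1: [0, -6/5, 0, -6/5]
R3 ← R3 − (9/7)·R2: [0, 0, 0, 0]
R4 ← R4 − (4/7)·R2: [0, 0, 0, 0]
R5 ← R5 − (6/7)·R2: [0, 0, 0, 0]
Echelon form has 2 nonzero rows, so rank(A) = 2.
The rank gives the maximum number of linearly independent rows: 2.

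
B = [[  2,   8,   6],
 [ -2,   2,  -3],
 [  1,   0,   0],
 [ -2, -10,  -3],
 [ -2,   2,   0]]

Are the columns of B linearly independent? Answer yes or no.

yes

Row reduce B to echelon form.
R2 ← R2 + R1: [0, 10, 3]
R3 ← R3 − (1/2)·R1: [0, -4, -3]
R4 ← R4 + R1: [0, -2, 3]
R5 ← R5 + R1: [0, 10, 6]
R3 ← R3 + (2/5)·R2: [0, 0, -9/5]
R4 ← R4 + (1/5)·R2: [0, 0, 18/5]
R5 ← R5 − R2: [0, 0, 3]
R4 ← R4 + (2)·R3: [0, 0, 0]
R5 ← R5 + (5/3)·R3: [0, 0, 0]
3 pivots among 3 columns.
Every column is a pivot column, so the columns are linearly independent.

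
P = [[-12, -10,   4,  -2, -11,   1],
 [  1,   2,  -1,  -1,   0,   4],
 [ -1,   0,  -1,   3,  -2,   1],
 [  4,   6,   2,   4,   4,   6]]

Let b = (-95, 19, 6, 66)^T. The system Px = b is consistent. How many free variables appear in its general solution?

2

Row reduce the augmented matrix [P | b].
R2 ← R2 + (1/12)·R1: [0, 7/6, -2/3, -7/6, -11/12, 49/12, 133/12]
R3 ← R3 − (1/12)·R1: [0, 5/6, -4/3, 19/6, -13/12, 11/12, 167/12]
R4 ← R4 + (1/3)·R1: [0, 8/3, 10/3, 10/3, 1/3, 19/3, 103/3]
R3 ← R3 − (5/7)·R2: [0, 0, -6/7, 4, -3/7, -2, 6]
R4 ← R4 − (16/7)·R2: [0, 0, 34/7, 6, 17/7, -3, 9]
R4 ← R4 + (17/3)·R3: [0, 0, 0, 86/3, 0, -43/3, 43]
The echelon form has 4 nonzero rows, and every pivot lies in the first 6 columns, so rank(P) = rank([P|b]) = 4.
The system is consistent.
Free variables = (unknowns) − (rank) = 6 − 4 = 2.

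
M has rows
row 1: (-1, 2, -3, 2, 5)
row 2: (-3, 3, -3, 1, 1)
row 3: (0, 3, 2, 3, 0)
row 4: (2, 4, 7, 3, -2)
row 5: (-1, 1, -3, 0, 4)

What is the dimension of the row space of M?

4

Row reduce to echelon form.
R2 ← R2 − (3)·R1: [0, -3, 6, -5, -14]
R4 ← R4 + (2)·R1: [0, 8, 1, 7, 8]
R5 ← R5 − R1: [0, -1, 0, -2, -1]
R3 ← R3 + R2: [0, 0, 8, -2, -14]
R4 ← R4 + (8/3)·R2: [0, 0, 17, -19/3, -88/3]
R5 ← R5 − (1/3)·R2: [0, 0, -2, -1/3, 11/3]
R4 ← R4 − (17/8)·R3: [0, 0, 0, -25/12, 5/12]
R5 ← R5 + (1/4)·R3: [0, 0, 0, -5/6, 1/6]
R5 ← R5 − (2/5)·R4: [0, 0, 0, 0, 0]
Echelon form has 4 nonzero rows, so rank(M) = 4.
The row space has dimension equal to the rank: 4.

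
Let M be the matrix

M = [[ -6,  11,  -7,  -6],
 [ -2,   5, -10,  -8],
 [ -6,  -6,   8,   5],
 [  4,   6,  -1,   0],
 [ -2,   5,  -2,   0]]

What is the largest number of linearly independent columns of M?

Row reduce to echelon form.
R2 ← R2 − (1/3)·R1: [0, 4/3, -23/3, -6]
R3 ← R3 − R1: [0, -17, 15, 11]
R4 ← R4 + (2/3)·R1: [0, 40/3, -17/3, -4]
R5 ← R5 − (1/3)·R1: [0, 4/3, 1/3, 2]
R3 ← R3 + (51/4)·R2: [0, 0, -331/4, -131/2]
R4 ← R4 − (10)·R2: [0, 0, 71, 56]
R5 ← R5 − R2: [0, 0, 8, 8]
R4 ← R4 + (284/331)·R3: [0, 0, 0, -66/331]
R5 ← R5 + (32/331)·R3: [0, 0, 0, 552/331]
R5 ← R5 + (92/11)·R4: [0, 0, 0, 0]
Echelon form has 4 nonzero rows, so rank(M) = 4.
The rank gives the maximum number of linearly independent columns: 4.

4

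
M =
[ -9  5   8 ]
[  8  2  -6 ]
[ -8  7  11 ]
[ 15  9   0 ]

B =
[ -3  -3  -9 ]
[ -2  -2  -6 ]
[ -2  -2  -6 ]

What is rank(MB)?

1

First compute MB:
[[  1,   1,   3],
 [-16, -16, -48],
 [-12, -12, -36],
 [-63, -63, -189]]
Now row reduce the product.
R2 ← R2 + (16)·R1: [0, 0, 0]
R3 ← R3 + (12)·R1: [0, 0, 0]
R4 ← R4 + (63)·R1: [0, 0, 0]
1 nonzero row, so rank(MB) = 1.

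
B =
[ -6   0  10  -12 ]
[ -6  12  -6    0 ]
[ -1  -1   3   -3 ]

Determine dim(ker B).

2

Row reduce to echelon form.
R2 ← R2 − R1: [0, 12, -16, 12]
R3 ← R3 − (1/6)·R1: [0, -1, 4/3, -1]
R3 ← R3 + (1/12)·R2: [0, 0, 0, 0]
2 nonzero rows, so rank(B) = 2.
B has 4 columns; by rank–nullity, nullity = 4 − 2 = 2.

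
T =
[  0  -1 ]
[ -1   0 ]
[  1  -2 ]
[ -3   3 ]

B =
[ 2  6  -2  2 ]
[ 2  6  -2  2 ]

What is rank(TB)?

1

First compute TB:
[[ -2,  -6,   2,  -2],
 [ -2,  -6,   2,  -2],
 [ -2,  -6,   2,  -2],
 [  0,   0,   0,   0]]
Now row reduce the product.
R2 ← R2 − R1: [0, 0, 0, 0]
R3 ← R3 − R1: [0, 0, 0, 0]
1 nonzero row, so rank(TB) = 1.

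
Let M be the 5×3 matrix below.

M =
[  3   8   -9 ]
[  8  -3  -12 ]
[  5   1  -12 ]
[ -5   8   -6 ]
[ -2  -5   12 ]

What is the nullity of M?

0

Row reduce to echelon form.
R2 ← R2 − (8/3)·R1: [0, -73/3, 12]
R3 ← R3 − (5/3)·R1: [0, -37/3, 3]
R4 ← R4 + (5/3)·R1: [0, 64/3, -21]
R5 ← R5 + (2/3)·R1: [0, 1/3, 6]
R3 ← R3 − (37/73)·R2: [0, 0, -225/73]
R4 ← R4 + (64/73)·R2: [0, 0, -765/73]
R5 ← R5 + (1/73)·R2: [0, 0, 450/73]
R4 ← R4 − (17/5)·R3: [0, 0, 0]
R5 ← R5 + (2)·R3: [0, 0, 0]
3 nonzero rows, so rank(M) = 3.
M has 3 columns; by rank–nullity, nullity = 3 − 3 = 0.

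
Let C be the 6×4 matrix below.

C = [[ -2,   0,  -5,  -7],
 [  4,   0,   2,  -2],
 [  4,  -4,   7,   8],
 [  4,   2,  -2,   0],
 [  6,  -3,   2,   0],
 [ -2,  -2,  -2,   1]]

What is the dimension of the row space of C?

4

Row reduce to echelon form.
R2 ← R2 + (2)·R1: [0, 0, -8, -16]
R3 ← R3 + (2)·R1: [0, -4, -3, -6]
R4 ← R4 + (2)·R1: [0, 2, -12, -14]
R5 ← R5 + (3)·R1: [0, -3, -13, -21]
R6 ← R6 − R1: [0, -2, 3, 8]
Swap R2 ↔ R3
R4 ← R4 + (1/2)·R2: [0, 0, -27/2, -17]
R5 ← R5 − (3/4)·R2: [0, 0, -43/4, -33/2]
R6 ← R6 − (1/2)·R2: [0, 0, 9/2, 11]
R4 ← R4 − (27/16)·R3: [0, 0, 0, 10]
R5 ← R5 − (43/32)·R3: [0, 0, 0, 5]
R6 ← R6 + (9/16)·R3: [0, 0, 0, 2]
R5 ← R5 − (1/2)·R4: [0, 0, 0, 0]
R6 ← R6 − (1/5)·R4: [0, 0, 0, 0]
Echelon form has 4 nonzero rows, so rank(C) = 4.
The row space has dimension equal to the rank: 4.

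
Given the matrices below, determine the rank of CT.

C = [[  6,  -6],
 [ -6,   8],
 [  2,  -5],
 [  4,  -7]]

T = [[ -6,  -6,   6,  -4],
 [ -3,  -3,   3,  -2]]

1

First compute CT:
[[-18, -18,  18, -12],
 [ 12,  12, -12,   8],
 [  3,   3,  -3,   2],
 [ -3,  -3,   3,  -2]]
Now row reduce the product.
R2 ← R2 + (2/3)·R1: [0, 0, 0, 0]
R3 ← R3 + (1/6)·R1: [0, 0, 0, 0]
R4 ← R4 − (1/6)·R1: [0, 0, 0, 0]
1 nonzero row, so rank(CT) = 1.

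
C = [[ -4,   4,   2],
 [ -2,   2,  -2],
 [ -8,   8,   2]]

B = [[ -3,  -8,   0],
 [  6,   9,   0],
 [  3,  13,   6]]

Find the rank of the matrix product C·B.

First compute CB:
[[ 42,  94,  12],
 [ 12,   8, -12],
 [ 78, 162,  12]]
Now row reduce the product.
R2 ← R2 − (2/7)·R1: [0, -132/7, -108/7]
R3 ← R3 − (13/7)·R1: [0, -88/7, -72/7]
R3 ← R3 − (2/3)·R2: [0, 0, 0]
2 nonzero rows, so rank(CB) = 2.

2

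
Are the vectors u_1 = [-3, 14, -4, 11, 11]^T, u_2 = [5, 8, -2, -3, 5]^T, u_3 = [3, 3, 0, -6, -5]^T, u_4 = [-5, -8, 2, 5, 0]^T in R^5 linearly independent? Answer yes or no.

Form the matrix with these vectors as rows and row reduce.
R2 ← R2 + (5/3)·R1: [0, 94/3, -26/3, 46/3, 70/3]
R3 ← R3 + R1: [0, 17, -4, 5, 6]
R4 ← R4 − (5/3)·R1: [0, -94/3, 26/3, -40/3, -55/3]
R3 ← R3 − (51/94)·R2: [0, 0, 33/47, -156/47, -313/47]
R4 ← R4 + R2: [0, 0, 0, 2, 5]
4 nonzero rows, so the 4 vectors span a space of dimension 4.
Since 4 = 4, the vectors are linearly independent.

yes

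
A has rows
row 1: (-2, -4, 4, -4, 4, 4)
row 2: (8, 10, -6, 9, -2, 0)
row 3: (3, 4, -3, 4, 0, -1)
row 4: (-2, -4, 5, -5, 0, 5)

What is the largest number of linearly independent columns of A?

Row reduce to echelon form.
R2 ← R2 + (4)·R1: [0, -6, 10, -7, 14, 16]
R3 ← R3 + (3/2)·R1: [0, -2, 3, -2, 6, 5]
R4 ← R4 − R1: [0, 0, 1, -1, -4, 1]
R3 ← R3 − (1/3)·R2: [0, 0, -1/3, 1/3, 4/3, -1/3]
R4 ← R4 + (3)·R3: [0, 0, 0, 0, 0, 0]
Echelon form has 3 nonzero rows, so rank(A) = 3.
The rank gives the maximum number of linearly independent columns: 3.

3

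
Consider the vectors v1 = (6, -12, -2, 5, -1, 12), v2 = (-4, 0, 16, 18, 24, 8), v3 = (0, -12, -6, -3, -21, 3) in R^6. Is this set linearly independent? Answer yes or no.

yes

Form the matrix with these vectors as rows and row reduce.
R2 ← R2 + (2/3)·R1: [0, -8, 44/3, 64/3, 70/3, 16]
R3 ← R3 − (3/2)·R2: [0, 0, -28, -35, -56, -21]
3 nonzero rows, so the 3 vectors span a space of dimension 3.
Since 3 = 3, the vectors are linearly independent.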